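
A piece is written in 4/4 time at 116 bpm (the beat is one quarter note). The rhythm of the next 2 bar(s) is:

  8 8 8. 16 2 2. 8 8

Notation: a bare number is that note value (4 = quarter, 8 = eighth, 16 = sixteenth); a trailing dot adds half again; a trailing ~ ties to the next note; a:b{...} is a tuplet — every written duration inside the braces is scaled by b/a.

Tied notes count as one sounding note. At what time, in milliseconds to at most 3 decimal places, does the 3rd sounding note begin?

1. 0.0ms @ 0 + 258.621ms (1/2)
2. 258.621ms @ 1/2 + 258.621ms (1/2)
3. 517.241ms @ 1 + 387.931ms (3/4)
4. 905.172ms @ 7/4 + 129.31ms (1/4)
5. 1034.483ms @ 2 + 1034.483ms (2)
6. 2068.966ms @ 4 + 1551.724ms (3)
7. 3620.69ms @ 7 + 258.621ms (1/2)
8. 3879.31ms @ 15/2 + 258.621ms (1/2)

note 3 onset = 1b = 517.241ms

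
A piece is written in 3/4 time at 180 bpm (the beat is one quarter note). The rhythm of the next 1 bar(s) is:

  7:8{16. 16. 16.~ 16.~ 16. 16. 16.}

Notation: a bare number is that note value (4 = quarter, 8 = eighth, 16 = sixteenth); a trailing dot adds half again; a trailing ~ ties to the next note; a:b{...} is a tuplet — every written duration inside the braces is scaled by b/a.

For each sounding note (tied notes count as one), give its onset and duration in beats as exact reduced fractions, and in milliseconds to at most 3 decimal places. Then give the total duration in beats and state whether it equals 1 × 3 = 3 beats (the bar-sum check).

1) 0.0ms=0b +142.857ms=3/7b
2) 142.857ms=3/7b +142.857ms=3/7b
3) 285.714ms=6/7b +428.571ms=9/7b
4) 714.286ms=15/7b +142.857ms=3/7b
5) 857.143ms=18/7b +142.857ms=3/7b
Σ=3b of 3 (180bpm 3/4) — PASS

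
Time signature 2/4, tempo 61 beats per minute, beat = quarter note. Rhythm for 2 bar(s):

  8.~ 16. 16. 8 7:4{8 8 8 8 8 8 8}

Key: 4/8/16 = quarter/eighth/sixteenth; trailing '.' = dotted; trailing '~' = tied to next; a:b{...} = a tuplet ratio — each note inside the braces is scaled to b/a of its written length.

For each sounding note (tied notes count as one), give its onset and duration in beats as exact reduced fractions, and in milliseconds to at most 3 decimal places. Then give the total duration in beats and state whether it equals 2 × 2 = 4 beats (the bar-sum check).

1) 0.0ms=0b +1106.557ms=9/8b
2) 1106.557ms=9/8b +368.852ms=3/8b
3) 1475.41ms=3/2b +491.803ms=1/2b
4) 1967.213ms=2b +281.03ms=2/7b
5) 2248.244ms=16/7b +281.03ms=2/7b
6) 2529.274ms=18/7b +281.03ms=2/7b
7) 2810.304ms=20/7b +281.03ms=2/7b
8) 3091.335ms=22/7b +281.03ms=2/7b
9) 3372.365ms=24/7b +281.03ms=2/7b
10) 3653.396ms=26/7b +281.03ms=2/7b
Σ=4b of 4 (61bpm 2/4) — PASS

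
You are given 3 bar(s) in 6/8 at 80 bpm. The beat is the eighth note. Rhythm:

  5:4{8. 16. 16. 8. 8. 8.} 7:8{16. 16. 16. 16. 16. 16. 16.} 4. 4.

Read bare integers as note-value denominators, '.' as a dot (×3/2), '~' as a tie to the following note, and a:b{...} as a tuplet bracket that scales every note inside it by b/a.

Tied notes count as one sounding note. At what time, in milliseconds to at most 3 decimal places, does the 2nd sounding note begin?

1. 0.0ms @ 0 + 900.0ms (6/5)
2. 900.0ms @ 6/5 + 450.0ms (3/5)
3. 1350.0ms @ 9/5 + 450.0ms (3/5)
4. 1800.0ms @ 12/5 + 900.0ms (6/5)
5. 2700.0ms @ 18/5 + 900.0ms (6/5)
6. 3600.0ms @ 24/5 + 900.0ms (6/5)
7. 4500.0ms @ 6 + 642.857ms (6/7)
8. 5142.857ms @ 48/7 + 642.857ms (6/7)
9. 5785.714ms @ 54/7 + 642.857ms (6/7)
10. 6428.571ms @ 60/7 + 642.857ms (6/7)
11. 7071.429ms @ 66/7 + 642.857ms (6/7)
12. 7714.286ms @ 72/7 + 642.857ms (6/7)
13. 8357.143ms @ 78/7 + 642.857ms (6/7)
14. 9000.0ms @ 12 + 2250.0ms (3)
15. 11250.0ms @ 15 + 2250.0ms (3)

note 2 onset = 6/5b = 900.0ms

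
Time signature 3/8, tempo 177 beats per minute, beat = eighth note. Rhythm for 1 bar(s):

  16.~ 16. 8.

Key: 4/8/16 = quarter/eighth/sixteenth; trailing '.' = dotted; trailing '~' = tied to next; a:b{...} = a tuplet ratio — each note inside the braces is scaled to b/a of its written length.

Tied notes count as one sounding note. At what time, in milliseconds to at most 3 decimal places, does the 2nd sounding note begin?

1. 0.0ms @ 0 + 508.475ms (3/2)
2. 508.475ms @ 3/2 + 508.475ms (3/2)

note 2 onset = 3/2b = 508.475ms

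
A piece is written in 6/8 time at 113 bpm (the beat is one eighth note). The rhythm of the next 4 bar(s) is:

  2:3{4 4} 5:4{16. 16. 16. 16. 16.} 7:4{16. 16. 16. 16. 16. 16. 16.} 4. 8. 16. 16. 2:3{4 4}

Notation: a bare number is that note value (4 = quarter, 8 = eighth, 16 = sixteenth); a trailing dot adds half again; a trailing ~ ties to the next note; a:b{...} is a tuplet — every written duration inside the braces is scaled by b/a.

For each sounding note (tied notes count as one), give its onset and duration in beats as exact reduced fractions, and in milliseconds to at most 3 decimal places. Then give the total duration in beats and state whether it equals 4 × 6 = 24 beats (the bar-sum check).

1) 0.0ms=0b +1592.92ms=3b
2) 1592.92ms=3b +1592.92ms=3b
3) 3185.841ms=6b +318.584ms=3/5b
4) 3504.425ms=33/5b +318.584ms=3/5b
5) 3823.009ms=36/5b +318.584ms=3/5b
6) 4141.593ms=39/5b +318.584ms=3/5b
7) 4460.177ms=42/5b +318.584ms=3/5b
8) 4778.761ms=9b +227.56ms=3/7b
9) 5006.321ms=66/7b +227.56ms=3/7b
10) 5233.881ms=69/7b +227.56ms=3/7b
11) 5461.441ms=72/7b +227.56ms=3/7b
12) 5689.001ms=75/7b +227.56ms=3/7b
13) 5916.561ms=78/7b +227.56ms=3/7b
14) 6144.121ms=81/7b +227.56ms=3/7b
15) 6371.681ms=12b +1592.92ms=3b
16) 7964.602ms=15b +796.46ms=3/2b
17) 8761.062ms=33/2b +398.23ms=3/4b
18) 9159.292ms=69/4b +398.23ms=3/4b
19) 9557.522ms=18b +1592.92ms=3b
20) 11150.442ms=21b +1592.92ms=3b
Σ=24b of 24 (113bpm 6/8) — PASS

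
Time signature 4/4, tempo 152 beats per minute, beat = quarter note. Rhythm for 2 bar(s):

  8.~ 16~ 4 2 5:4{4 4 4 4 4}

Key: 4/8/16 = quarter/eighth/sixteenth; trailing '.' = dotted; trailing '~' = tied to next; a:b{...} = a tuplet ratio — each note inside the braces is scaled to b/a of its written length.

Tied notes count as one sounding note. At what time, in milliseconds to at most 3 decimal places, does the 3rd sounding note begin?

1. 0.0ms @ 0 + 789.474ms (2)
2. 789.474ms @ 2 + 789.474ms (2)
3. 1578.947ms @ 4 + 315.789ms (4/5)
4. 1894.737ms @ 24/5 + 315.789ms (4/5)
5. 2210.526ms @ 28/5 + 315.789ms (4/5)
6. 2526.316ms @ 32/5 + 315.789ms (4/5)
7. 2842.105ms @ 36/5 + 315.789ms (4/5)

note 3 onset = 4b = 1578.947ms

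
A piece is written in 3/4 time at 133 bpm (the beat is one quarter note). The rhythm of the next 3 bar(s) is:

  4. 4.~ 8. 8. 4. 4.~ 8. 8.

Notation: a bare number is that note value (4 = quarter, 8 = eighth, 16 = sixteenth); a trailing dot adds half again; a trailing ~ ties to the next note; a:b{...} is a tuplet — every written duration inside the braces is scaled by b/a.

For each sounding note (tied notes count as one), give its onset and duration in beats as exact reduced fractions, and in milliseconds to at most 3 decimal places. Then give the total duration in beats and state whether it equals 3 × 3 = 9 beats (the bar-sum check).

1) 0.0ms=0b +676.692ms=3/2b
2) 676.692ms=3/2b +1015.038ms=9/4b
3) 1691.729ms=15/4b +338.346ms=3/4b
4) 2030.075ms=9/2b +676.692ms=3/2b
5) 2706.767ms=6b +1015.038ms=9/4b
6) 3721.805ms=33/4b +338.346ms=3/4b
Σ=9b of 9 (133bpm 3/4) — PASS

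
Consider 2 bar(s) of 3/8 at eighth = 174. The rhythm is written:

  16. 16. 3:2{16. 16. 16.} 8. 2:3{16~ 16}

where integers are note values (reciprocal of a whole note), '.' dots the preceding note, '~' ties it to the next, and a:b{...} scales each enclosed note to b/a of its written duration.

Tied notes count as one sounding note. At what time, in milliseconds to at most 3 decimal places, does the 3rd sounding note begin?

note 3 onset = 3/2b = 517.241ms

1. 0.0ms @ 0 + 258.621ms (3/4)
2. 258.621ms @ 3/4 + 258.621ms (3/4)
3. 517.241ms @ 3/2 + 172.414ms (1/2)
4. 689.655ms @ 2 + 172.414ms (1/2)
5. 862.069ms @ 5/2 + 172.414ms (1/2)
6. 1034.483ms @ 3 + 517.241ms (3/2)
7. 1551.724ms @ 9/2 + 517.241ms (3/2)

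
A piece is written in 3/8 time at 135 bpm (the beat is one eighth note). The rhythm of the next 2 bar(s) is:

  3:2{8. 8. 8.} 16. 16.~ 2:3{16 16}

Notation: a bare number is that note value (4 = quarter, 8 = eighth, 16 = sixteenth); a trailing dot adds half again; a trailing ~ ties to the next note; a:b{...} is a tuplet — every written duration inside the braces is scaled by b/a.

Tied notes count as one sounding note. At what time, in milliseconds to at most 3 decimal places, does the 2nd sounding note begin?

1. 0.0ms @ 0 + 444.444ms (1)
2. 444.444ms @ 1 + 444.444ms (1)
3. 888.889ms @ 2 + 444.444ms (1)
4. 1333.333ms @ 3 + 333.333ms (3/4)
5. 1666.667ms @ 15/4 + 666.667ms (3/2)
6. 2333.333ms @ 21/4 + 333.333ms (3/4)

note 2 onset = 1b = 444.444ms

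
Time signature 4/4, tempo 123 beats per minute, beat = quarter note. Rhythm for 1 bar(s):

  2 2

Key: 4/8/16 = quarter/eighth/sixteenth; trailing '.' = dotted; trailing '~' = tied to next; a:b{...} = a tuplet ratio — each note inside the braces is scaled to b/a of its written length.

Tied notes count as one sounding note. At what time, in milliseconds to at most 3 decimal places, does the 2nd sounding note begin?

note 2 onset = 2b = 975.61ms

1. 0.0ms @ 0 + 975.61ms (2)
2. 975.61ms @ 2 + 975.61ms (2)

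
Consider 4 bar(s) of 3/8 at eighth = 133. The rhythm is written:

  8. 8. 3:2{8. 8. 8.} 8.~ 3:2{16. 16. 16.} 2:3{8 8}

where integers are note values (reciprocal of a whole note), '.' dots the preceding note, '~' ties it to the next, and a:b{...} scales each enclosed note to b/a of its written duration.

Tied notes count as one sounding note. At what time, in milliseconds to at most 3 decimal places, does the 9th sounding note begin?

1. 0.0ms @ 0 + 676.692ms (3/2)
2. 676.692ms @ 3/2 + 676.692ms (3/2)
3. 1353.383ms @ 3 + 451.128ms (1)
4. 1804.511ms @ 4 + 451.128ms (1)
5. 2255.639ms @ 5 + 451.128ms (1)
6. 2706.767ms @ 6 + 902.256ms (2)
7. 3609.023ms @ 8 + 225.564ms (1/2)
8. 3834.586ms @ 17/2 + 225.564ms (1/2)
9. 4060.15ms @ 9 + 676.692ms (3/2)
10. 4736.842ms @ 21/2 + 676.692ms (3/2)

note 9 onset = 9b = 4060.15ms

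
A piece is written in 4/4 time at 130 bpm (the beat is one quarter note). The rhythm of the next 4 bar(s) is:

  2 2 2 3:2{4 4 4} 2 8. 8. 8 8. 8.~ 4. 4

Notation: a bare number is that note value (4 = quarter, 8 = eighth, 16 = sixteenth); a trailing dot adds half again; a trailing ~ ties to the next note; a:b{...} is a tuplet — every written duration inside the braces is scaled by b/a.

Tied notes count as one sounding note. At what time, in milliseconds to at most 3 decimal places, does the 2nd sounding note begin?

note 2 onset = 2b = 923.077ms

1. 0.0ms @ 0 + 923.077ms (2)
2. 923.077ms @ 2 + 923.077ms (2)
3. 1846.154ms @ 4 + 923.077ms (2)
4. 2769.231ms @ 6 + 307.692ms (2/3)
5. 3076.923ms @ 20/3 + 307.692ms (2/3)
6. 3384.615ms @ 22/3 + 307.692ms (2/3)
7. 3692.308ms @ 8 + 923.077ms (2)
8. 4615.385ms @ 10 + 346.154ms (3/4)
9. 4961.538ms @ 43/4 + 346.154ms (3/4)
10. 5307.692ms @ 23/2 + 230.769ms (1/2)
11. 5538.462ms @ 12 + 346.154ms (3/4)
12. 5884.615ms @ 51/4 + 1038.462ms (9/4)
13. 6923.077ms @ 15 + 461.538ms (1)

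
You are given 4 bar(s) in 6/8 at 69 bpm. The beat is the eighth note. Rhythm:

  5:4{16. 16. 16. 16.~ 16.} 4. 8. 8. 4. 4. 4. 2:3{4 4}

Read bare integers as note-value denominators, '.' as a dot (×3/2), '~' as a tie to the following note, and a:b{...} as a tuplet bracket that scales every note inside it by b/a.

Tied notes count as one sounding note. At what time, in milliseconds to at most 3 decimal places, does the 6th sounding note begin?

note 6 onset = 6b = 5217.391ms

1. 0.0ms @ 0 + 521.739ms (3/5)
2. 521.739ms @ 3/5 + 521.739ms (3/5)
3. 1043.478ms @ 6/5 + 521.739ms (3/5)
4. 1565.217ms @ 9/5 + 1043.478ms (6/5)
5. 2608.696ms @ 3 + 2608.696ms (3)
6. 5217.391ms @ 6 + 1304.348ms (3/2)
7. 6521.739ms @ 15/2 + 1304.348ms (3/2)
8. 7826.087ms @ 9 + 2608.696ms (3)
9. 10434.783ms @ 12 + 2608.696ms (3)
10. 13043.478ms @ 15 + 2608.696ms (3)
11. 15652.174ms @ 18 + 2608.696ms (3)
12. 18260.87ms @ 21 + 2608.696ms (3)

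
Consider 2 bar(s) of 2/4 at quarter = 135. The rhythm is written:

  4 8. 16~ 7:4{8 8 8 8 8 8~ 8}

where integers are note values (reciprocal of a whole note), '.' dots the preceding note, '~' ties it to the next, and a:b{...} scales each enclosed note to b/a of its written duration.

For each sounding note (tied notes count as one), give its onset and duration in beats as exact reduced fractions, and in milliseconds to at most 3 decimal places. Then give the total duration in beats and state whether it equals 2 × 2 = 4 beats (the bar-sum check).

1) 0.0ms=0b +444.444ms=1b
2) 444.444ms=1b +333.333ms=3/4b
3) 777.778ms=7/4b +238.095ms=15/28b
4) 1015.873ms=16/7b +126.984ms=2/7b
5) 1142.857ms=18/7b +126.984ms=2/7b
6) 1269.841ms=20/7b +126.984ms=2/7b
7) 1396.825ms=22/7b +126.984ms=2/7b
8) 1523.81ms=24/7b +253.968ms=4/7b
Σ=4b of 4 (135bpm 2/4) — PASS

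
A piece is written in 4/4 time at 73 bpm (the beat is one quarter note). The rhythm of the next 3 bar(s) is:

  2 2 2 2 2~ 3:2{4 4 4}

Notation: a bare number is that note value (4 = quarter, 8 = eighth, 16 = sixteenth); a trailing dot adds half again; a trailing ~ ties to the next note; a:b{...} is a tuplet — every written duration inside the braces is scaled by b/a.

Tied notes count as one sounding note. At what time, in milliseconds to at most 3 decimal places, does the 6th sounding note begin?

note 6 onset = 32/3b = 8767.123ms

1. 0.0ms @ 0 + 1643.836ms (2)
2. 1643.836ms @ 2 + 1643.836ms (2)
3. 3287.671ms @ 4 + 1643.836ms (2)
4. 4931.507ms @ 6 + 1643.836ms (2)
5. 6575.342ms @ 8 + 2191.781ms (8/3)
6. 8767.123ms @ 32/3 + 547.945ms (2/3)
7. 9315.068ms @ 34/3 + 547.945ms (2/3)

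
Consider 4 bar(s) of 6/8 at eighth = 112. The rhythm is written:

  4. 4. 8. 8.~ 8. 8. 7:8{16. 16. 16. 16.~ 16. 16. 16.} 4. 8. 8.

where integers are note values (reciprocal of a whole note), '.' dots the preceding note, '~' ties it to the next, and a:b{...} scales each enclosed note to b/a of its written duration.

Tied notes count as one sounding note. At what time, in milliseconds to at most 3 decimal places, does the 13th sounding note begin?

note 13 onset = 21b = 11250.0ms

1. 0.0ms @ 0 + 1607.143ms (3)
2. 1607.143ms @ 3 + 1607.143ms (3)
3. 3214.286ms @ 6 + 803.571ms (3/2)
4. 4017.857ms @ 15/2 + 1607.143ms (3)
5. 5625.0ms @ 21/2 + 803.571ms (3/2)
6. 6428.571ms @ 12 + 459.184ms (6/7)
7. 6887.755ms @ 90/7 + 459.184ms (6/7)
8. 7346.939ms @ 96/7 + 459.184ms (6/7)
9. 7806.122ms @ 102/7 + 918.367ms (12/7)
10. 8724.49ms @ 114/7 + 459.184ms (6/7)
11. 9183.673ms @ 120/7 + 459.184ms (6/7)
12. 9642.857ms @ 18 + 1607.143ms (3)
13. 11250.0ms @ 21 + 803.571ms (3/2)
14. 12053.571ms @ 45/2 + 803.571ms (3/2)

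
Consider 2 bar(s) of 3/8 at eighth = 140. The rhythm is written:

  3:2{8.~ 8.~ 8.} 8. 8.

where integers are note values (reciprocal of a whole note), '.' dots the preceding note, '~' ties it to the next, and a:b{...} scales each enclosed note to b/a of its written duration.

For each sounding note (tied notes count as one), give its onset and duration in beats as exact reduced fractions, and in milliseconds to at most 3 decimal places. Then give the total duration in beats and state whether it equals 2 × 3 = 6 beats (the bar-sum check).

1) 0.0ms=0b +1285.714ms=3b
2) 1285.714ms=3b +642.857ms=3/2b
3) 1928.571ms=9/2b +642.857ms=3/2b
Σ=6b of 6 (140bpm 3/8) — PASS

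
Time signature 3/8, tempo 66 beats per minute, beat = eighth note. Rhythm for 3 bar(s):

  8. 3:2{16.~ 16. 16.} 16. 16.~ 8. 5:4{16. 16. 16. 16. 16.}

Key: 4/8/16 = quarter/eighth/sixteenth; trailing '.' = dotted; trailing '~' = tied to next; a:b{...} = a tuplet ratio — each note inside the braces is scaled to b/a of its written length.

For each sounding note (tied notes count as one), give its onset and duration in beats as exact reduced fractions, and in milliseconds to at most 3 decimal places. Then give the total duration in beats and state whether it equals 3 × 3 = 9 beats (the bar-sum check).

1) 0.0ms=0b +1363.636ms=3/2b
2) 1363.636ms=3/2b +909.091ms=1b
3) 2272.727ms=5/2b +454.545ms=1/2b
4) 2727.273ms=3b +681.818ms=3/4b
5) 3409.091ms=15/4b +2045.455ms=9/4b
6) 5454.545ms=6b +545.455ms=3/5b
7) 6000.0ms=33/5b +545.455ms=3/5b
8) 6545.455ms=36/5b +545.455ms=3/5b
9) 7090.909ms=39/5b +545.455ms=3/5b
10) 7636.364ms=42/5b +545.455ms=3/5b
Σ=9b of 9 (66bpm 3/8) — PASS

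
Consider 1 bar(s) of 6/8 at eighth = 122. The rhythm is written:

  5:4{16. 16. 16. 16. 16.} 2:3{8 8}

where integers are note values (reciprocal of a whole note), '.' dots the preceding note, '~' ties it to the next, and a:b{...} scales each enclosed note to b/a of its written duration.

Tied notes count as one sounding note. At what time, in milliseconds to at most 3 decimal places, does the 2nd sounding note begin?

note 2 onset = 3/5b = 295.082ms

1. 0.0ms @ 0 + 295.082ms (3/5)
2. 295.082ms @ 3/5 + 295.082ms (3/5)
3. 590.164ms @ 6/5 + 295.082ms (3/5)
4. 885.246ms @ 9/5 + 295.082ms (3/5)
5. 1180.328ms @ 12/5 + 295.082ms (3/5)
6. 1475.41ms @ 3 + 737.705ms (3/2)
7. 2213.115ms @ 9/2 + 737.705ms (3/2)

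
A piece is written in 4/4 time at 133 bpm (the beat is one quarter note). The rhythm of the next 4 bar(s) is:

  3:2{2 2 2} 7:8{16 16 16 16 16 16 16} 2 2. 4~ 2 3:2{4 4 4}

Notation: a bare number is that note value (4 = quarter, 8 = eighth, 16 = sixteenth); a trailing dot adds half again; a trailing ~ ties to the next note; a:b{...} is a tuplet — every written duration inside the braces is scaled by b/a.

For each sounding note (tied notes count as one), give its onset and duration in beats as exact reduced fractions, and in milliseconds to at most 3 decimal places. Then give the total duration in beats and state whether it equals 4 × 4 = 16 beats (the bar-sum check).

1) 0.0ms=0b +601.504ms=4/3b
2) 601.504ms=4/3b +601.504ms=4/3b
3) 1203.008ms=8/3b +601.504ms=4/3b
4) 1804.511ms=4b +128.894ms=2/7b
5) 1933.405ms=30/7b +128.894ms=2/7b
6) 2062.299ms=32/7b +128.894ms=2/7b
7) 2191.192ms=34/7b +128.894ms=2/7b
8) 2320.086ms=36/7b +128.894ms=2/7b
9) 2448.98ms=38/7b +128.894ms=2/7b
10) 2577.873ms=40/7b +128.894ms=2/7b
11) 2706.767ms=6b +902.256ms=2b
12) 3609.023ms=8b +1353.383ms=3b
13) 4962.406ms=11b +1353.383ms=3b
14) 6315.789ms=14b +300.752ms=2/3b
15) 6616.541ms=44/3b +300.752ms=2/3b
16) 6917.293ms=46/3b +300.752ms=2/3b
Σ=16b of 16 (133bpm 4/4) — PASS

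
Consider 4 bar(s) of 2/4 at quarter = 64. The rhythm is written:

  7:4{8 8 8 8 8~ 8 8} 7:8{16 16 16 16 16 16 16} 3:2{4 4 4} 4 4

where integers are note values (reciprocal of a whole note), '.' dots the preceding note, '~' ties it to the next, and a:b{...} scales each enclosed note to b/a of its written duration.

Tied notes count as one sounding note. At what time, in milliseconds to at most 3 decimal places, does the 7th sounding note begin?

note 7 onset = 2b = 1875.0ms

1. 0.0ms @ 0 + 267.857ms (2/7)
2. 267.857ms @ 2/7 + 267.857ms (2/7)
3. 535.714ms @ 4/7 + 267.857ms (2/7)
4. 803.571ms @ 6/7 + 267.857ms (2/7)
5. 1071.429ms @ 8/7 + 535.714ms (4/7)
6. 1607.143ms @ 12/7 + 267.857ms (2/7)
7. 1875.0ms @ 2 + 267.857ms (2/7)
8. 2142.857ms @ 16/7 + 267.857ms (2/7)
9. 2410.714ms @ 18/7 + 267.857ms (2/7)
10. 2678.571ms @ 20/7 + 267.857ms (2/7)
11. 2946.429ms @ 22/7 + 267.857ms (2/7)
12. 3214.286ms @ 24/7 + 267.857ms (2/7)
13. 3482.143ms @ 26/7 + 267.857ms (2/7)
14. 3750.0ms @ 4 + 625.0ms (2/3)
15. 4375.0ms @ 14/3 + 625.0ms (2/3)
16. 5000.0ms @ 16/3 + 625.0ms (2/3)
17. 5625.0ms @ 6 + 937.5ms (1)
18. 6562.5ms @ 7 + 937.5ms (1)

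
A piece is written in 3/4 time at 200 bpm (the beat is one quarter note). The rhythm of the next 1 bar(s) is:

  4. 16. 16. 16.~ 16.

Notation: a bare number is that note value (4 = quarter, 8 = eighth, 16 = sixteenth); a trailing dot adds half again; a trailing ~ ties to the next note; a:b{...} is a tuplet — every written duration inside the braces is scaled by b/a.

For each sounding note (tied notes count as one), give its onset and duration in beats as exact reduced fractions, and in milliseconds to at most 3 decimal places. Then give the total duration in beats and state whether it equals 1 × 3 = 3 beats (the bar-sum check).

1) 0.0ms=0b +450.0ms=3/2b
2) 450.0ms=3/2b +112.5ms=3/8b
3) 562.5ms=15/8b +112.5ms=3/8b
4) 675.0ms=9/4b +225.0ms=3/4b
Σ=3b of 3 (200bpm 3/4) — PASS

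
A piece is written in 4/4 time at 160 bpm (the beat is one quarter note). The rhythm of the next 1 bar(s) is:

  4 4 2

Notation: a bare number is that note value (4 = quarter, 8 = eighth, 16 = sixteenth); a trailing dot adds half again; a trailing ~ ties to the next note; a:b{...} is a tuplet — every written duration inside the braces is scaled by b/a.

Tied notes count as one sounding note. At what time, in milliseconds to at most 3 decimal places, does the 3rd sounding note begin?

1. 0.0ms @ 0 + 375.0ms (1)
2. 375.0ms @ 1 + 375.0ms (1)
3. 750.0ms @ 2 + 750.0ms (2)

note 3 onset = 2b = 750.0ms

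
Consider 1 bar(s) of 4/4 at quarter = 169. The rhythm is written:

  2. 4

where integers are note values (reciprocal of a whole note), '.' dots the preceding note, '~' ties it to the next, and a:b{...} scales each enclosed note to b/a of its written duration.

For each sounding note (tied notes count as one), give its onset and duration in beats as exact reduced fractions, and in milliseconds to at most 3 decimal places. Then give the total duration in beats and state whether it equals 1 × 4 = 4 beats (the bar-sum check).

1) 0.0ms=0b +1065.089ms=3b
2) 1065.089ms=3b +355.03ms=1b
Σ=4b of 4 (169bpm 4/4) — PASS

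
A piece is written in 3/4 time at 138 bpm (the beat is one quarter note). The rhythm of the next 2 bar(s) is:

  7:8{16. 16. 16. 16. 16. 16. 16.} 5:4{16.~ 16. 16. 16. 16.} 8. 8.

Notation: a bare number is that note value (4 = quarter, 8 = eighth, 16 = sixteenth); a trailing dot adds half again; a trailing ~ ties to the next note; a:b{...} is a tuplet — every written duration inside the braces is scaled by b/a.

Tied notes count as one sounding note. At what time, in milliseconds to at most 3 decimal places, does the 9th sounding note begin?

1. 0.0ms @ 0 + 186.335ms (3/7)
2. 186.335ms @ 3/7 + 186.335ms (3/7)
3. 372.671ms @ 6/7 + 186.335ms (3/7)
4. 559.006ms @ 9/7 + 186.335ms (3/7)
5. 745.342ms @ 12/7 + 186.335ms (3/7)
6. 931.677ms @ 15/7 + 186.335ms (3/7)
7. 1118.012ms @ 18/7 + 186.335ms (3/7)
8. 1304.348ms @ 3 + 260.87ms (3/5)
9. 1565.217ms @ 18/5 + 130.435ms (3/10)
10. 1695.652ms @ 39/10 + 130.435ms (3/10)
11. 1826.087ms @ 21/5 + 130.435ms (3/10)
12. 1956.522ms @ 9/2 + 326.087ms (3/4)
13. 2282.609ms @ 21/4 + 326.087ms (3/4)

note 9 onset = 18/5b = 1565.217ms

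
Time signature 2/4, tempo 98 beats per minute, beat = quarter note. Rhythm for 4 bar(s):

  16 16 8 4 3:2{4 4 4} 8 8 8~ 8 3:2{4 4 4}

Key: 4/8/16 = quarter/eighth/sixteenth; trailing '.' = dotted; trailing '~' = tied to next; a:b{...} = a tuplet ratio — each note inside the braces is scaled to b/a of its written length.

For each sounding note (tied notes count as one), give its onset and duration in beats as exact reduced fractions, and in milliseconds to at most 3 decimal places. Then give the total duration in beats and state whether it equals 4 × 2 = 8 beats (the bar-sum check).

1) 0.0ms=0b +153.061ms=1/4b
2) 153.061ms=1/4b +153.061ms=1/4b
3) 306.122ms=1/2b +306.122ms=1/2b
4) 612.245ms=1b +612.245ms=1b
5) 1224.49ms=2b +408.163ms=2/3b
6) 1632.653ms=8/3b +408.163ms=2/3b
7) 2040.816ms=10/3b +408.163ms=2/3b
8) 2448.98ms=4b +306.122ms=1/2b
9) 2755.102ms=9/2b +306.122ms=1/2b
10) 3061.224ms=5b +612.245ms=1b
11) 3673.469ms=6b +408.163ms=2/3b
12) 4081.633ms=20/3b +408.163ms=2/3b
13) 4489.796ms=22/3b +408.163ms=2/3b
Σ=8b of 8 (98bpm 2/4) — PASS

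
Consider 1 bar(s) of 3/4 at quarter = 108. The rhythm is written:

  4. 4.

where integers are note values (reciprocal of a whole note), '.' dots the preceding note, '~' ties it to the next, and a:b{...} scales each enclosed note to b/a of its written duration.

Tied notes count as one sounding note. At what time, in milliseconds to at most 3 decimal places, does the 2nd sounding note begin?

note 2 onset = 3/2b = 833.333ms

1. 0.0ms @ 0 + 833.333ms (3/2)
2. 833.333ms @ 3/2 + 833.333ms (3/2)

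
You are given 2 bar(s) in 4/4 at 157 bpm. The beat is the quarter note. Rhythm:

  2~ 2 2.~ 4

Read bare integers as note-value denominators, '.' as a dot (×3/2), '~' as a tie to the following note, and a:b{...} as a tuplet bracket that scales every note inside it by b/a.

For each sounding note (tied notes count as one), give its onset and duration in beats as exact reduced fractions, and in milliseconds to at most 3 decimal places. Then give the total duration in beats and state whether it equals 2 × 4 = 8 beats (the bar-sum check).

1) 0.0ms=0b +1528.662ms=4b
2) 1528.662ms=4b +1528.662ms=4b
Σ=8b of 8 (157bpm 4/4) — PASS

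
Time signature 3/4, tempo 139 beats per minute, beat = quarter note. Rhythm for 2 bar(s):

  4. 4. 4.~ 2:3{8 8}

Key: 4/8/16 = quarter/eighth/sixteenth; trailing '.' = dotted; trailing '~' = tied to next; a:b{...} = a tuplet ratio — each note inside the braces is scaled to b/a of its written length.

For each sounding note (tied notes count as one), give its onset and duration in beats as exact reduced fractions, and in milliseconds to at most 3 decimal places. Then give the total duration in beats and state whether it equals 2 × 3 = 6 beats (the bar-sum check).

1) 0.0ms=0b +647.482ms=3/2b
2) 647.482ms=3/2b +647.482ms=3/2b
3) 1294.964ms=3b +971.223ms=9/4b
4) 2266.187ms=21/4b +323.741ms=3/4b
Σ=6b of 6 (139bpm 3/4) — PASS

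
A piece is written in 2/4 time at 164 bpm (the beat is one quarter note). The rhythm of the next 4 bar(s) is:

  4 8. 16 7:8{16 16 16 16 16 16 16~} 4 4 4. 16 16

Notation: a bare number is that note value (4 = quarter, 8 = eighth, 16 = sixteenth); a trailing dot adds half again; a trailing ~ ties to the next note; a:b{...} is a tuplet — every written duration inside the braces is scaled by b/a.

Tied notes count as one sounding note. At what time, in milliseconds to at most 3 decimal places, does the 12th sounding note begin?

1. 0.0ms @ 0 + 365.854ms (1)
2. 365.854ms @ 1 + 274.39ms (3/4)
3. 640.244ms @ 7/4 + 91.463ms (1/4)
4. 731.707ms @ 2 + 104.53ms (2/7)
5. 836.237ms @ 16/7 + 104.53ms (2/7)
6. 940.767ms @ 18/7 + 104.53ms (2/7)
7. 1045.296ms @ 20/7 + 104.53ms (2/7)
8. 1149.826ms @ 22/7 + 104.53ms (2/7)
9. 1254.355ms @ 24/7 + 104.53ms (2/7)
10. 1358.885ms @ 26/7 + 470.383ms (9/7)
11. 1829.268ms @ 5 + 365.854ms (1)
12. 2195.122ms @ 6 + 548.78ms (3/2)
13. 2743.902ms @ 15/2 + 91.463ms (1/4)
14. 2835.366ms @ 31/4 + 91.463ms (1/4)

note 12 onset = 6b = 2195.122ms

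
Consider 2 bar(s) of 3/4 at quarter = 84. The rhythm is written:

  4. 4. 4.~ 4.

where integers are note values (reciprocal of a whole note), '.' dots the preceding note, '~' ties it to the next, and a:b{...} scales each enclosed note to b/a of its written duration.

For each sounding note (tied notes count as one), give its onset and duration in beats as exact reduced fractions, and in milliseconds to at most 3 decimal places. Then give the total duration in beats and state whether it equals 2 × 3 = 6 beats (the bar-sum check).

1) 0.0ms=0b +1071.429ms=3/2b
2) 1071.429ms=3/2b +1071.429ms=3/2b
3) 2142.857ms=3b +2142.857ms=3b
Σ=6b of 6 (84bpm 3/4) — PASS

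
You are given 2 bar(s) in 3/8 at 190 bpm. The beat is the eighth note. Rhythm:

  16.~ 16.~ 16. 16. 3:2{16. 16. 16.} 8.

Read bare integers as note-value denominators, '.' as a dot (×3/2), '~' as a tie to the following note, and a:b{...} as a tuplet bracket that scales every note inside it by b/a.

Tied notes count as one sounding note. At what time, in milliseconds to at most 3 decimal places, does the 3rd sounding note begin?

note 3 onset = 3b = 947.368ms

1. 0.0ms @ 0 + 710.526ms (9/4)
2. 710.526ms @ 9/4 + 236.842ms (3/4)
3. 947.368ms @ 3 + 157.895ms (1/2)
4. 1105.263ms @ 7/2 + 157.895ms (1/2)
5. 1263.158ms @ 4 + 157.895ms (1/2)
6. 1421.053ms @ 9/2 + 473.684ms (3/2)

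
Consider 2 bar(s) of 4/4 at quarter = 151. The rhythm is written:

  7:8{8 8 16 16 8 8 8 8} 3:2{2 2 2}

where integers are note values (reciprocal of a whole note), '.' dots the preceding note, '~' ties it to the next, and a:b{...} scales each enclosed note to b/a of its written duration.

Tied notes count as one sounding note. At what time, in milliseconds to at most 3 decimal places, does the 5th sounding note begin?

note 5 onset = 12/7b = 681.173ms

1. 0.0ms @ 0 + 227.058ms (4/7)
2. 227.058ms @ 4/7 + 227.058ms (4/7)
3. 454.115ms @ 8/7 + 113.529ms (2/7)
4. 567.644ms @ 10/7 + 113.529ms (2/7)
5. 681.173ms @ 12/7 + 227.058ms (4/7)
6. 908.231ms @ 16/7 + 227.058ms (4/7)
7. 1135.289ms @ 20/7 + 227.058ms (4/7)
8. 1362.346ms @ 24/7 + 227.058ms (4/7)
9. 1589.404ms @ 4 + 529.801ms (4/3)
10. 2119.205ms @ 16/3 + 529.801ms (4/3)
11. 2649.007ms @ 20/3 + 529.801ms (4/3)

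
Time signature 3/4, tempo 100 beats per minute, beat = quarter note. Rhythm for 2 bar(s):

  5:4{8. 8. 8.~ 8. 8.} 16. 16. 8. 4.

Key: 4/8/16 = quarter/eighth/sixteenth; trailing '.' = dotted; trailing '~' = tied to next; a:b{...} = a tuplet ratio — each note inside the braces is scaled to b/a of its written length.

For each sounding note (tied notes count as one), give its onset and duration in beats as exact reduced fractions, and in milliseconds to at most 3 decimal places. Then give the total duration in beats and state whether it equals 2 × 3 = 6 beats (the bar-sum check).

1) 0.0ms=0b +360.0ms=3/5b
2) 360.0ms=3/5b +360.0ms=3/5b
3) 720.0ms=6/5b +720.0ms=6/5b
4) 1440.0ms=12/5b +360.0ms=3/5b
5) 1800.0ms=3b +225.0ms=3/8b
6) 2025.0ms=27/8b +225.0ms=3/8b
7) 2250.0ms=15/4b +450.0ms=3/4b
8) 2700.0ms=9/2b +900.0ms=3/2b
Σ=6b of 6 (100bpm 3/4) — PASS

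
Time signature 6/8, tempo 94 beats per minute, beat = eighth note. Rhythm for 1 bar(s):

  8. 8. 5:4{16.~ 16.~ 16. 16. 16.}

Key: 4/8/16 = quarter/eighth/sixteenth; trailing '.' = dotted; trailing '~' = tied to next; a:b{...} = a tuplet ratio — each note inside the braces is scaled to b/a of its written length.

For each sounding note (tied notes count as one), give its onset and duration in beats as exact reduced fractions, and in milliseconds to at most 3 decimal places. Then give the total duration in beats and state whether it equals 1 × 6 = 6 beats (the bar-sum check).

1) 0.0ms=0b +957.447ms=3/2b
2) 957.447ms=3/2b +957.447ms=3/2b
3) 1914.894ms=3b +1148.936ms=9/5b
4) 3063.83ms=24/5b +382.979ms=3/5b
5) 3446.809ms=27/5b +382.979ms=3/5b
Σ=6b of 6 (94bpm 6/8) — PASS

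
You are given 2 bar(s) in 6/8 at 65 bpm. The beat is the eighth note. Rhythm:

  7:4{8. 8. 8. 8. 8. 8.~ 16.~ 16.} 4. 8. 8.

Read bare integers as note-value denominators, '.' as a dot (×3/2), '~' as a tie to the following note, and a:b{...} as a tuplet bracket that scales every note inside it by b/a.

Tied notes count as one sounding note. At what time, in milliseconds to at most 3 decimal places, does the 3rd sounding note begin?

1. 0.0ms @ 0 + 791.209ms (6/7)
2. 791.209ms @ 6/7 + 791.209ms (6/7)
3. 1582.418ms @ 12/7 + 791.209ms (6/7)
4. 2373.626ms @ 18/7 + 791.209ms (6/7)
5. 3164.835ms @ 24/7 + 791.209ms (6/7)
6. 3956.044ms @ 30/7 + 1582.418ms (12/7)
7. 5538.462ms @ 6 + 2769.231ms (3)
8. 8307.692ms @ 9 + 1384.615ms (3/2)
9. 9692.308ms @ 21/2 + 1384.615ms (3/2)

note 3 onset = 12/7b = 1582.418ms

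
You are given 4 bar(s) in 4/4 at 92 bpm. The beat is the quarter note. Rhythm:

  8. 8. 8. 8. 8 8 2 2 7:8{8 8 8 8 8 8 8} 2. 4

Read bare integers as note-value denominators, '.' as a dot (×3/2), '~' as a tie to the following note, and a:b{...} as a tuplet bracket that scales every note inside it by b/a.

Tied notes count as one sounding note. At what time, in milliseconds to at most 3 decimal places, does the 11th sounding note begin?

1. 0.0ms @ 0 + 489.13ms (3/4)
2. 489.13ms @ 3/4 + 489.13ms (3/4)
3. 978.261ms @ 3/2 + 489.13ms (3/4)
4. 1467.391ms @ 9/4 + 489.13ms (3/4)
5. 1956.522ms @ 3 + 326.087ms (1/2)
6. 2282.609ms @ 7/2 + 326.087ms (1/2)
7. 2608.696ms @ 4 + 1304.348ms (2)
8. 3913.043ms @ 6 + 1304.348ms (2)
9. 5217.391ms @ 8 + 372.671ms (4/7)
10. 5590.062ms @ 60/7 + 372.671ms (4/7)
11. 5962.733ms @ 64/7 + 372.671ms (4/7)
12. 6335.404ms @ 68/7 + 372.671ms (4/7)
13. 6708.075ms @ 72/7 + 372.671ms (4/7)
14. 7080.745ms @ 76/7 + 372.671ms (4/7)
15. 7453.416ms @ 80/7 + 372.671ms (4/7)
16. 7826.087ms @ 12 + 1956.522ms (3)
17. 9782.609ms @ 15 + 652.174ms (1)

note 11 onset = 64/7b = 5962.733ms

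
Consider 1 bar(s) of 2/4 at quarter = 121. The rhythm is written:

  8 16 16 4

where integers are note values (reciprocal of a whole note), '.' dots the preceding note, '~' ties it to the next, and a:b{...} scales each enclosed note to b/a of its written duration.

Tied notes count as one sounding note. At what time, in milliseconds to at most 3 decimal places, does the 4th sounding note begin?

1. 0.0ms @ 0 + 247.934ms (1/2)
2. 247.934ms @ 1/2 + 123.967ms (1/4)
3. 371.901ms @ 3/4 + 123.967ms (1/4)
4. 495.868ms @ 1 + 495.868ms (1)

note 4 onset = 1b = 495.868ms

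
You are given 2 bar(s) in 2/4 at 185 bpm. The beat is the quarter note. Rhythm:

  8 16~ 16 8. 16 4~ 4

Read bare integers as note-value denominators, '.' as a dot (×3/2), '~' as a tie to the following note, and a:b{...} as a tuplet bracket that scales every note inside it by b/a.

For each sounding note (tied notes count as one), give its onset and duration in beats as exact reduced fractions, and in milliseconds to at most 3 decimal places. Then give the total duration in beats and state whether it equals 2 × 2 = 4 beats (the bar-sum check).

1) 0.0ms=0b +162.162ms=1/2b
2) 162.162ms=1/2b +162.162ms=1/2b
3) 324.324ms=1b +243.243ms=3/4b
4) 567.568ms=7/4b +81.081ms=1/4b
5) 648.649ms=2b +648.649ms=2b
Σ=4b of 4 (185bpm 2/4) — PASS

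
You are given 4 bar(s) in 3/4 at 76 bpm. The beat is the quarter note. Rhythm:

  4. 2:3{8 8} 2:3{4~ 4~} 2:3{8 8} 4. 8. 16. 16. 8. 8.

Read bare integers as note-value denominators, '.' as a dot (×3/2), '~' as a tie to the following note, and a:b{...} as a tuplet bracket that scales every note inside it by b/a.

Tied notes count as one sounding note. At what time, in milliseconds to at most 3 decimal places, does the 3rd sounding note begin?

1. 0.0ms @ 0 + 1184.211ms (3/2)
2. 1184.211ms @ 3/2 + 592.105ms (3/4)
3. 1776.316ms @ 9/4 + 592.105ms (3/4)
4. 2368.421ms @ 3 + 2960.526ms (15/4)
5. 5328.947ms @ 27/4 + 592.105ms (3/4)
6. 5921.053ms @ 15/2 + 1184.211ms (3/2)
7. 7105.263ms @ 9 + 592.105ms (3/4)
8. 7697.368ms @ 39/4 + 296.053ms (3/8)
9. 7993.421ms @ 81/8 + 296.053ms (3/8)
10. 8289.474ms @ 21/2 + 592.105ms (3/4)
11. 8881.579ms @ 45/4 + 592.105ms (3/4)

note 3 onset = 9/4b = 1776.316ms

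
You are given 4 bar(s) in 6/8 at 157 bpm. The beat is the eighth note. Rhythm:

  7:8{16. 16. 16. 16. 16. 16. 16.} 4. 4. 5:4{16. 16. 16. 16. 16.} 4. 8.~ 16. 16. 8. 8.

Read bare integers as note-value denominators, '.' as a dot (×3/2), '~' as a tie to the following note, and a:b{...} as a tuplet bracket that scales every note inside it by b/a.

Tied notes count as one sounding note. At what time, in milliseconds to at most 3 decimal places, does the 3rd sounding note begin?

note 3 onset = 12/7b = 655.141ms

1. 0.0ms @ 0 + 327.571ms (6/7)
2. 327.571ms @ 6/7 + 327.571ms (6/7)
3. 655.141ms @ 12/7 + 327.571ms (6/7)
4. 982.712ms @ 18/7 + 327.571ms (6/7)
5. 1310.282ms @ 24/7 + 327.571ms (6/7)
6. 1637.853ms @ 30/7 + 327.571ms (6/7)
7. 1965.423ms @ 36/7 + 327.571ms (6/7)
8. 2292.994ms @ 6 + 1146.497ms (3)
9. 3439.49ms @ 9 + 1146.497ms (3)
10. 4585.987ms @ 12 + 229.299ms (3/5)
11. 4815.287ms @ 63/5 + 229.299ms (3/5)
12. 5044.586ms @ 66/5 + 229.299ms (3/5)
13. 5273.885ms @ 69/5 + 229.299ms (3/5)
14. 5503.185ms @ 72/5 + 229.299ms (3/5)
15. 5732.484ms @ 15 + 1146.497ms (3)
16. 6878.981ms @ 18 + 859.873ms (9/4)
17. 7738.854ms @ 81/4 + 286.624ms (3/4)
18. 8025.478ms @ 21 + 573.248ms (3/2)
19. 8598.726ms @ 45/2 + 573.248ms (3/2)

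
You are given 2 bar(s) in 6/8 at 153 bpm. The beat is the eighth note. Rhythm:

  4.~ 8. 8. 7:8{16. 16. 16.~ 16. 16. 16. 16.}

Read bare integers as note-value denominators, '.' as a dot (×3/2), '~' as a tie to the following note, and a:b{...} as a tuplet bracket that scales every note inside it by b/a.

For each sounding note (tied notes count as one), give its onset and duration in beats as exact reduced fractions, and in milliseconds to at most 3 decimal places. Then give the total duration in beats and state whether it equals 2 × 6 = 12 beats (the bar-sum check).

1) 0.0ms=0b +1764.706ms=9/2b
2) 1764.706ms=9/2b +588.235ms=3/2b
3) 2352.941ms=6b +336.134ms=6/7b
4) 2689.076ms=48/7b +336.134ms=6/7b
5) 3025.21ms=54/7b +672.269ms=12/7b
6) 3697.479ms=66/7b +336.134ms=6/7b
7) 4033.613ms=72/7b +336.134ms=6/7b
8) 4369.748ms=78/7b +336.134ms=6/7b
Σ=12b of 12 (153bpm 6/8) — PASS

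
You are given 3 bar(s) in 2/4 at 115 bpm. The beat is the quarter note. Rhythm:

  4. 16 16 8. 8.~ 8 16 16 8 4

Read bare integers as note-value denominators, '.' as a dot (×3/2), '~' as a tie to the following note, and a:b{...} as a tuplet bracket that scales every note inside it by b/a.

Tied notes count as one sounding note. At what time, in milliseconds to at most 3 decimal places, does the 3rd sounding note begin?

note 3 onset = 7/4b = 913.043ms

1. 0.0ms @ 0 + 782.609ms (3/2)
2. 782.609ms @ 3/2 + 130.435ms (1/4)
3. 913.043ms @ 7/4 + 130.435ms (1/4)
4. 1043.478ms @ 2 + 391.304ms (3/4)
5. 1434.783ms @ 11/4 + 652.174ms (5/4)
6. 2086.957ms @ 4 + 130.435ms (1/4)
7. 2217.391ms @ 17/4 + 130.435ms (1/4)
8. 2347.826ms @ 9/2 + 260.87ms (1/2)
9. 2608.696ms @ 5 + 521.739ms (1)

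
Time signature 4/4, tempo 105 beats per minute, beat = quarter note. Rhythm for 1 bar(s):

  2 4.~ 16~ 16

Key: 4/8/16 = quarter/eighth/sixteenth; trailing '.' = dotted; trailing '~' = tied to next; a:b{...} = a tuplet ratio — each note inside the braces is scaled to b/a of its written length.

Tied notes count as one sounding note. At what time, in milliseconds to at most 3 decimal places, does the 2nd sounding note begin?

note 2 onset = 2b = 1142.857ms

1. 0.0ms @ 0 + 1142.857ms (2)
2. 1142.857ms @ 2 + 1142.857ms (2)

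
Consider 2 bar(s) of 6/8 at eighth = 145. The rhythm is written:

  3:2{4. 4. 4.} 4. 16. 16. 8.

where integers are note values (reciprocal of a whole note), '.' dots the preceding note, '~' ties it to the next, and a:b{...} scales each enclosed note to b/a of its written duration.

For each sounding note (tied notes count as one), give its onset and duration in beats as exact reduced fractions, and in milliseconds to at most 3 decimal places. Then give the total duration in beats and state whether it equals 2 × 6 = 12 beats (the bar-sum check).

1) 0.0ms=0b +827.586ms=2b
2) 827.586ms=2b +827.586ms=2b
3) 1655.172ms=4b +827.586ms=2b
4) 2482.759ms=6b +1241.379ms=3b
5) 3724.138ms=9b +310.345ms=3/4b
6) 4034.483ms=39/4b +310.345ms=3/4b
7) 4344.828ms=21/2b +620.69ms=3/2b
Σ=12b of 12 (145bpm 6/8) — PASS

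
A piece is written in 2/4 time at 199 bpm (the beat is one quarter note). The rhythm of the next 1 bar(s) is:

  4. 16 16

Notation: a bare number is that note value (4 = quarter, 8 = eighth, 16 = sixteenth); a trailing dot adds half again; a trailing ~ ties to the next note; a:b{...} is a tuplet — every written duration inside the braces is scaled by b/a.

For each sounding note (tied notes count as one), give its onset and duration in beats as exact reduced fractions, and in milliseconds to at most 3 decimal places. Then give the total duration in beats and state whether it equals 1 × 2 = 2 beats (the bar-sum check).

1) 0.0ms=0b +452.261ms=3/2b
2) 452.261ms=3/2b +75.377ms=1/4b
3) 527.638ms=7/4b +75.377ms=1/4b
Σ=2b of 2 (199bpm 2/4) — PASS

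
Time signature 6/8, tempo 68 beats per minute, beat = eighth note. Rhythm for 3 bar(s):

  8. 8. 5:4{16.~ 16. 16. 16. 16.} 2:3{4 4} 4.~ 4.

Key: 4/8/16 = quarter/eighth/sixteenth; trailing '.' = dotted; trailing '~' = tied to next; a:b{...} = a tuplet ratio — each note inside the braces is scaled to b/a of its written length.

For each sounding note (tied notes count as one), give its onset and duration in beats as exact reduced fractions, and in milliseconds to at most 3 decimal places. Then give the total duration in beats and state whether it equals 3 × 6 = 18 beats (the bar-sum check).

1) 0.0ms=0b +1323.529ms=3/2b
2) 1323.529ms=3/2b +1323.529ms=3/2b
3) 2647.059ms=3b +1058.824ms=6/5b
4) 3705.882ms=21/5b +529.412ms=3/5b
5) 4235.294ms=24/5b +529.412ms=3/5b
6) 4764.706ms=27/5b +529.412ms=3/5b
7) 5294.118ms=6b +2647.059ms=3b
8) 7941.176ms=9b +2647.059ms=3b
9) 10588.235ms=12b +5294.118ms=6b
Σ=18b of 18 (68bpm 6/8) — PASS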